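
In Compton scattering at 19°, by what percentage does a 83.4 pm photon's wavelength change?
0.1585%

Calculate the Compton shift:
Δλ = λ_C(1 - cos(19°))
Δλ = 2.4263 × (1 - cos(19°))
Δλ = 2.4263 × 0.0545
Δλ = 0.1322 pm

Percentage change:
(Δλ/λ₀) × 100 = (0.1322/83.4) × 100
= 0.1585%

(Intermediate values are shown rounded; full precision is carried through to the final answer.)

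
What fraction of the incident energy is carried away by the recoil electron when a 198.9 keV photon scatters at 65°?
0.1835 (or 18.35%)

Calculate initial and final photon energies:

Initial: E₀ = 198.9 keV → λ₀ = 6.2335 pm
Compton shift: Δλ = 1.4009 pm
Final wavelength: λ' = 7.6344 pm
Final energy: E' = 162.4020 keV

Fractional energy loss:
(E₀ - E')/E₀ = (198.9000 - 162.4020)/198.9000
= 36.4980/198.9000
= 0.1835
= 18.35%

(Intermediate values are shown rounded; full precision is carried through to the final answer.)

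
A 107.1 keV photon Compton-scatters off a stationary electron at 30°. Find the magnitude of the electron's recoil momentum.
2.9263e-23 kg·m/s

The electron is initially at rest, so by conservation of momentum:
p⃗_e = p⃗₀ − p⃗'  (incident photon momentum minus scattered photon momentum)

Photon momentum magnitudes (p = h/λ = E/c):
λ₀ = hc/E₀ = 11.5765 pm → p₀ = h/λ₀ = 5.7237e-23 kg·m/s
Δλ = λ_C(1 − cos 30°) = 0.3251 pm
λ' = 11.9016 pm → p' = h/λ' = 5.5674e-23 kg·m/s

The scattered photon makes angle θ = 30° with the incident direction, so by the law of cosines:
|p⃗_e|² = p₀² + p'² − 2p₀p'cos θ
|p⃗_e|² = (5.7237e-23)² + (5.5674e-23)² − 2·5.7237e-23·5.5674e-23·cos(30°)
|p⃗_e| = 2.9263e-23 kg·m/s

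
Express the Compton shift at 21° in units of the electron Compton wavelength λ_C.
0.0664 λ_C

The Compton shift formula is:
Δλ = λ_C(1 - cos θ)

Dividing both sides by λ_C:
Δλ/λ_C = 1 - cos θ

For θ = 21°:
Δλ/λ_C = 1 - cos(21°)
Δλ/λ_C = 1 - 0.9336
Δλ/λ_C = 0.0664

This means the shift is 0.0664 × λ_C = 0.1612 pm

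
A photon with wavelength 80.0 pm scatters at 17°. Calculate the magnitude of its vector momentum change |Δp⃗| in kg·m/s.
2.4469e-24 kg·m/s

Photon momentum magnitude is p = h/λ.

Initial momentum:
p₀ = h/λ = 6.6261e-34/8.0000e-11 = 8.2826e-24 kg·m/s

After scattering:
λ' = λ + Δλ = 80.0 + 0.1060 = 80.1060 pm
p' = h/λ' = 6.6261e-34/8.0106e-11 = 8.2716e-24 kg·m/s

Momentum is a vector; the scattered photon's direction makes angle θ = 17° with the incident direction. The magnitude of the vector change Δp⃗ = p⃗₀ − p⃗' is found from the law of cosines:
|Δp⃗|² = p₀² + p'² − 2p₀p'cos θ
|Δp⃗|² = (8.2826e-24)² + (8.2716e-24)² − 2·8.2826e-24·8.2716e-24·cos(17°)
|Δp⃗| = 2.4469e-24 kg·m/s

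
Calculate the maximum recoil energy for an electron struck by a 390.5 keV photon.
236.0532 keV

Maximum energy transfer occurs at θ = 180° (backscattering).

Initial photon: E₀ = 390.5 keV → λ₀ = 3.1750 pm

Maximum Compton shift (at 180°):
Δλ_max = 2λ_C = 2 × 2.4263 = 4.8526 pm

Final wavelength:
λ' = 3.1750 + 4.8526 = 8.0276 pm

Minimum photon energy (maximum energy to electron):
E'_min = hc/λ' = 154.4468 keV

Maximum electron kinetic energy:
K_max = E₀ - E'_min = 390.5000 - 154.4468 = 236.0532 keV

(Intermediate values are shown rounded; full precision is carried through to the final answer.)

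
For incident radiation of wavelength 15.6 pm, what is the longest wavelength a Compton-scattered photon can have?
20.4526 pm (at θ = 180°)

The Compton shift is Δλ = λ_C(1 − cos θ).

Since cos θ ranges from −1 to 1, the factor (1 − cos θ) ranges from 0 to 2; the maximum shift occurs at θ = 180° (backscattering):
Δλ_max = 2λ_C = 2 × 2.4263 pm = 4.8526 pm

Maximum scattered wavelength:
λ'_max = λ₀ + Δλ_max = 15.6 + 4.8526 = 20.4526 pm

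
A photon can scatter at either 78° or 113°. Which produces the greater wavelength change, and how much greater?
113° produces the larger shift by a factor of 1.756

Calculate both shifts using Δλ = λ_C(1 - cos θ):

For θ₁ = 78°:
Δλ₁ = 2.4263 × (1 - cos(78°))
Δλ₁ = 2.4263 × 0.7921
Δλ₁ = 1.9219 pm

For θ₂ = 113°:
Δλ₂ = 2.4263 × (1 - cos(113°))
Δλ₂ = 2.4263 × 1.3907
Δλ₂ = 3.3743 pm

The 113° angle produces the larger shift.
Ratio: 3.3743/1.9219 = 1.756

(Intermediate values are shown rounded; full precision is carried through to the final answer.)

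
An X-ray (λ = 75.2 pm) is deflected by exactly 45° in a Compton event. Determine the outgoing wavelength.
75.9106 pm

Using the Compton formula: λ' = λ + λ_C(1 − cos θ)

For θ = 45°, cos θ = √2/2 (exact) ≈ 0.7071, so:
1 − cos 45° = 1 − (√2/2) ≈ 0.2929

Δλ = λ_C × 0.2929 = 2.4263 × 0.2929 = 0.7106 pm

λ' = 75.2 + 0.7106 = 75.9106 pm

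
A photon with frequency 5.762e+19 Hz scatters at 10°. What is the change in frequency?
4.053e+17 Hz (decrease)

Convert frequency to wavelength (c = 299792458 m/s):
λ₀ = c/f₀ = 299792458/5.762e+19 = 5.2029236e-12 m = 5.2029 pm

Calculate Compton shift:
Δλ = λ_C(1 - cos(10°)) = 0.0369 pm

Final wavelength:
λ' = λ₀ + Δλ = 5.2029 + 0.0369 = 5.2398 pm

Final frequency:
f' = c/λ' = 299792458/5.2397847e-12 = 5.7214652e+19 Hz

Frequency shift (decrease):
Δf = f₀ - f' = 5.762e+19 - 5.7214652e+19 = 4.053e+17 Hz

(Intermediate values are shown rounded; full precision is carried through to the final answer.)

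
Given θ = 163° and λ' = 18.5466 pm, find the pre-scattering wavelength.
13.8000 pm

From λ' = λ + Δλ, we have λ = λ' - Δλ

First calculate the Compton shift:
Δλ = λ_C(1 - cos θ)
Δλ = 2.4263 × (1 - cos(163°))
Δλ = 2.4263 × 1.9563
Δλ = 4.7466 pm

Initial wavelength:
λ = λ' - Δλ
λ = 18.5466 - 4.7466
λ = 13.8000 pm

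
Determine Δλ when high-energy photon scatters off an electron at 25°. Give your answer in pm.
0.2273 pm

Using the Compton scattering formula:
Δλ = λ_C(1 - cos θ)

where λ_C = h/(m_e·c) ≈ 2.4263 pm is the Compton wavelength of an electron.

For θ = 25°:
cos(25°) = 0.9063
1 - cos(25°) = 0.0937

Δλ = 2.4263 × 0.0937
Δλ = 0.2273 pm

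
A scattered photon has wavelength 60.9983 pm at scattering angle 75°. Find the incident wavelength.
59.2000 pm

From λ' = λ + Δλ, we have λ = λ' - Δλ

First calculate the Compton shift:
Δλ = λ_C(1 - cos θ)
Δλ = 2.4263 × (1 - cos(75°))
Δλ = 2.4263 × 0.7412
Δλ = 1.7983 pm

Initial wavelength:
λ = λ' - Δλ
λ = 60.9983 - 1.7983
λ = 59.2000 pm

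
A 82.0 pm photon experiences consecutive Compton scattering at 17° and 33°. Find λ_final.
82.4975 pm

Apply Compton shift twice:

First scattering at θ₁ = 17°:
Δλ₁ = λ_C(1 - cos(17°))
Δλ₁ = 2.4263 × 0.0437
Δλ₁ = 0.1060 pm

After first scattering:
λ₁ = 82.0 + 0.1060 = 82.1060 pm

Second scattering at θ₂ = 33°:
Δλ₂ = λ_C(1 - cos(33°))
Δλ₂ = 2.4263 × 0.1613
Δλ₂ = 0.3914 pm

Final wavelength:
λ₂ = 82.1060 + 0.3914 = 82.4975 pm

Total shift: Δλ_total = 0.1060 + 0.3914 = 0.4975 pm

(Intermediate values are shown rounded; full precision is carried through to the final answer.)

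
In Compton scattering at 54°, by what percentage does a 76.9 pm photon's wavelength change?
1.3006%

Calculate the Compton shift:
Δλ = λ_C(1 - cos(54°))
Δλ = 2.4263 × (1 - cos(54°))
Δλ = 2.4263 × 0.4122
Δλ = 1.0002 pm

Percentage change:
(Δλ/λ₀) × 100 = (1.0002/76.9) × 100
= 1.3006%

(Intermediate values are shown rounded; full precision is carried through to the final answer.)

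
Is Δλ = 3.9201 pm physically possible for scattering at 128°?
Yes, consistent

Calculate the expected shift for θ = 128°:

Δλ_expected = λ_C(1 - cos(128°))
Δλ_expected = 2.4263 × (1 - cos(128°))
Δλ_expected = 2.4263 × 1.6157
Δλ_expected = 3.9201 pm

Given shift: 3.9201 pm
Expected shift: 3.9201 pm
Difference: 0.0000 pm

The values match. This is consistent with Compton scattering at the stated angle.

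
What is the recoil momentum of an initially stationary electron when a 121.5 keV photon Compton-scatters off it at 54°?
5.6563e-23 kg·m/s

The electron is initially at rest, so by conservation of momentum:
p⃗_e = p⃗₀ − p⃗'  (incident photon momentum minus scattered photon momentum)

Photon momentum magnitudes (p = h/λ = E/c):
λ₀ = hc/E₀ = 10.2045 pm → p₀ = h/λ₀ = 6.4933e-23 kg·m/s
Δλ = λ_C(1 − cos 54°) = 1.0002 pm
λ' = 11.2046 pm → p' = h/λ' = 5.9137e-23 kg·m/s

The scattered photon makes angle θ = 54° with the incident direction, so by the law of cosines:
|p⃗_e|² = p₀² + p'² − 2p₀p'cos θ
|p⃗_e|² = (6.4933e-23)² + (5.9137e-23)² − 2·6.4933e-23·5.9137e-23·cos(54°)
|p⃗_e| = 5.6563e-23 kg·m/s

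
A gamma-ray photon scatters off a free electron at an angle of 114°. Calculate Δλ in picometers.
3.4132 pm

Using the Compton scattering formula:
Δλ = λ_C(1 - cos θ)

where λ_C = h/(m_e·c) ≈ 2.4263 pm is the Compton wavelength of an electron.

For θ = 114°:
cos(114°) = -0.4067
1 - cos(114°) = 1.4067

Δλ = 2.4263 × 1.4067
Δλ = 3.4132 pm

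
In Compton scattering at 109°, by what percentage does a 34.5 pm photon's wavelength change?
9.3224%

Calculate the Compton shift:
Δλ = λ_C(1 - cos(109°))
Δλ = 2.4263 × (1 - cos(109°))
Δλ = 2.4263 × 1.3256
Δλ = 3.2162 pm

Percentage change:
(Δλ/λ₀) × 100 = (3.2162/34.5) × 100
= 9.3224%

(Intermediate values are shown rounded; full precision is carried through to the final answer.)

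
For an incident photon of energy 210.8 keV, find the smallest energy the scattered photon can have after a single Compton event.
115.5036 keV (at θ = 180°)

The scattered photon has minimum energy when its wavelength is maximum, i.e., when the Compton shift Δλ = λ_C(1 − cos θ) is maximum. This occurs at θ = 180° (backscattering), giving Δλ_max = 2λ_C = 4.8526 pm.

Initial wavelength: λ₀ = hc/E₀ = 5.8816 pm
Maximum final wavelength: λ'_max = λ₀ + 2λ_C = 5.8816 + 4.8526 = 10.7342 pm
Minimum final energy: E'_min = hc/λ'_max = 115.5036 keV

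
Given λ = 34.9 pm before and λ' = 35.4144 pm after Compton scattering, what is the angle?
38.00°

First find the wavelength shift:
Δλ = λ' - λ = 35.4144 - 34.9 = 0.5144 pm

Using Δλ = λ_C(1 - cos θ), with λ_C = h/(m_e·c) ≈ 2.42631024 pm:
cos θ = 1 - Δλ/λ_C
cos θ = 1 - 0.5144/2.42631024
cos θ = 0.787991

θ = arccos(0.787991)
θ = 38.00°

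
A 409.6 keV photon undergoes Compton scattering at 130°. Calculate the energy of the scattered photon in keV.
176.7952 keV

First convert energy to wavelength:
λ = hc/E, with hc ≈ 1239.842 keV·pm (i.e. 1239.842 eV·nm)

For E = 409.6 keV = 409600 eV:
λ = 1239.842 keV·pm / 409.6 keV
λ = 3.0270 pm

Calculate the Compton shift:
Δλ = λ_C(1 - cos(130°)) = 2.4263 × 1.6428
Δλ = 3.9859 pm

Final wavelength:
λ' = 3.0270 + 3.9859 = 7.0129 pm

Final energy:
E' = hc/λ' = 1239.842 / 7.0129 = 176.7952 keV

(Intermediate values are shown rounded; full precision is carried through to the final answer.)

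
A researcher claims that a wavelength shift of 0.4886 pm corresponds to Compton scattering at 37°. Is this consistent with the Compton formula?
Yes, consistent

Calculate the expected shift for θ = 37°:

Δλ_expected = λ_C(1 - cos(37°))
Δλ_expected = 2.4263 × (1 - cos(37°))
Δλ_expected = 2.4263 × 0.2014
Δλ_expected = 0.4886 pm

Given shift: 0.4886 pm
Expected shift: 0.4886 pm
Difference: 0.0000 pm

The values match. This is consistent with Compton scattering at the stated angle.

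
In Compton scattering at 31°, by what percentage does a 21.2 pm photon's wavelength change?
1.6347%

Calculate the Compton shift:
Δλ = λ_C(1 - cos(31°))
Δλ = 2.4263 × (1 - cos(31°))
Δλ = 2.4263 × 0.1428
Δλ = 0.3466 pm

Percentage change:
(Δλ/λ₀) × 100 = (0.3466/21.2) × 100
= 1.6347%

(Intermediate values are shown rounded; full precision is carried through to the final answer.)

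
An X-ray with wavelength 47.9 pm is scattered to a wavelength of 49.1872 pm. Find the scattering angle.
62.00°

First find the wavelength shift:
Δλ = λ' - λ = 49.1872 - 47.9 = 1.2872 pm

Using Δλ = λ_C(1 - cos θ), with λ_C = h/(m_e·c) ≈ 2.42631024 pm:
cos θ = 1 - Δλ/λ_C
cos θ = 1 - 1.2872/2.42631024
cos θ = 0.469483

θ = arccos(0.469483)
θ = 62.00°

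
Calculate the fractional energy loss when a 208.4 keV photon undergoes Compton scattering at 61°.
0.1736 (or 17.36%)

Calculate initial and final photon energies:

Initial: E₀ = 208.4 keV → λ₀ = 5.9493 pm
Compton shift: Δλ = 1.2500 pm
Final wavelength: λ' = 7.1993 pm
Final energy: E' = 172.2158 keV

Fractional energy loss:
(E₀ - E')/E₀ = (208.4000 - 172.2158)/208.4000
= 36.1842/208.4000
= 0.1736
= 17.36%

(Intermediate values are shown rounded; full precision is carried through to the final answer.)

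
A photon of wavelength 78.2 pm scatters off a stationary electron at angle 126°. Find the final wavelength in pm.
82.0525 pm

Using the Compton scattering formula:
λ' = λ + Δλ = λ + λ_C(1 - cos θ)

Given:
- Initial wavelength λ = 78.2 pm
- Scattering angle θ = 126°
- Compton wavelength λ_C ≈ 2.4263 pm

Calculate the shift:
Δλ = 2.4263 × (1 - cos(126°))
Δλ = 2.4263 × 1.5878
Δλ = 3.8525 pm

Final wavelength:
λ' = 78.2 + 3.8525 = 82.0525 pm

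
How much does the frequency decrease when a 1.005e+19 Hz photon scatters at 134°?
1.217e+18 Hz (decrease)

Convert frequency to wavelength (c = 299792458 m/s):
λ₀ = c/f₀ = 299792458/1.005e+19 = 2.9830095e-11 m = 29.8301 pm

Calculate Compton shift:
Δλ = λ_C(1 - cos(134°)) = 4.1118 pm

Final wavelength:
λ' = λ₀ + Δλ = 29.8301 + 4.1118 = 33.9419 pm

Final frequency:
f' = c/λ' = 299792458/3.3941862e-11 = 8.8325283e+18 Hz

Frequency shift (decrease):
Δf = f₀ - f' = 1.005e+19 - 8.8325283e+18 = 1.217e+18 Hz

(Intermediate values are shown rounded; full precision is carried through to the final answer.)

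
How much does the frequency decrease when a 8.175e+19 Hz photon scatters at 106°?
3.742e+19 Hz (decrease)

Convert frequency to wavelength (c = 299792458 m/s):
λ₀ = c/f₀ = 299792458/8.175e+19 = 3.6671860e-12 m = 3.6672 pm

Calculate Compton shift:
Δλ = λ_C(1 - cos(106°)) = 3.0951 pm

Final wavelength:
λ' = λ₀ + Δλ = 3.6672 + 3.0951 = 6.7623 pm

Final frequency:
f' = c/λ' = 299792458/6.7622780e-12 = 4.4333057e+19 Hz

Frequency shift (decrease):
Δf = f₀ - f' = 8.175e+19 - 4.4333057e+19 = 3.742e+19 Hz

(Intermediate values are shown rounded; full precision is carried through to the final answer.)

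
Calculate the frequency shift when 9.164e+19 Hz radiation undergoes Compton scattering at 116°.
4.730e+19 Hz (decrease)

Convert frequency to wavelength (c = 299792458 m/s):
λ₀ = c/f₀ = 299792458/9.164e+19 = 3.2714149e-12 m = 3.2714 pm

Calculate Compton shift:
Δλ = λ_C(1 - cos(116°)) = 3.4899 pm

Final wavelength:
λ' = λ₀ + Δλ = 3.2714 + 3.4899 = 6.7613 pm

Final frequency:
f' = c/λ' = 299792458/6.7613495e-12 = 4.4339145e+19 Hz

Frequency shift (decrease):
Δf = f₀ - f' = 9.164e+19 - 4.4339145e+19 = 4.730e+19 Hz

(Intermediate values are shown rounded; full precision is carried through to the final answer.)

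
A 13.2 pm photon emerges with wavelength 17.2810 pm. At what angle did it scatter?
133.00°

First find the wavelength shift:
Δλ = λ' - λ = 17.2810 - 13.2 = 4.0810 pm

Using Δλ = λ_C(1 - cos θ), with λ_C = h/(m_e·c) ≈ 2.42631024 pm:
cos θ = 1 - Δλ/λ_C
cos θ = 1 - 4.0810/2.42631024
cos θ = -0.681978

θ = arccos(-0.681978)
θ = 133.00°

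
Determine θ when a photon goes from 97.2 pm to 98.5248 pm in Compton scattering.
63.00°

First find the wavelength shift:
Δλ = λ' - λ = 98.5248 - 97.2 = 1.3248 pm

Using Δλ = λ_C(1 - cos θ), with λ_C = h/(m_e·c) ≈ 2.42631024 pm:
cos θ = 1 - Δλ/λ_C
cos θ = 1 - 1.3248/2.42631024
cos θ = 0.453986

θ = arccos(0.453986)
θ = 63.00°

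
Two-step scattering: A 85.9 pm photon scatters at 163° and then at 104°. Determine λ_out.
93.6599 pm

Apply Compton shift twice:

First scattering at θ₁ = 163°:
Δλ₁ = λ_C(1 - cos(163°))
Δλ₁ = 2.4263 × 1.9563
Δλ₁ = 4.7466 pm

After first scattering:
λ₁ = 85.9 + 4.7466 = 90.6466 pm

Second scattering at θ₂ = 104°:
Δλ₂ = λ_C(1 - cos(104°))
Δλ₂ = 2.4263 × 1.2419
Δλ₂ = 3.0133 pm

Final wavelength:
λ₂ = 90.6466 + 3.0133 = 93.6599 pm

Total shift: Δλ_total = 4.7466 + 3.0133 = 7.7599 pm

(Intermediate values are shown rounded; full precision is carried through to the final answer.)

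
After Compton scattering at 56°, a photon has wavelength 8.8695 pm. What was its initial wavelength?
7.8000 pm

From λ' = λ + Δλ, we have λ = λ' - Δλ

First calculate the Compton shift:
Δλ = λ_C(1 - cos θ)
Δλ = 2.4263 × (1 - cos(56°))
Δλ = 2.4263 × 0.4408
Δλ = 1.0695 pm

Initial wavelength:
λ = λ' - Δλ
λ = 8.8695 - 1.0695
λ = 7.8000 pm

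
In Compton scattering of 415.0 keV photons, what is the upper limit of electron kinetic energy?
256.8608 keV

Maximum energy transfer occurs at θ = 180° (backscattering).

Initial photon: E₀ = 415.0 keV → λ₀ = 2.9876 pm

Maximum Compton shift (at 180°):
Δλ_max = 2λ_C = 2 × 2.4263 = 4.8526 pm

Final wavelength:
λ' = 2.9876 + 4.8526 = 7.8402 pm

Minimum photon energy (maximum energy to electron):
E'_min = hc/λ' = 158.1392 keV

Maximum electron kinetic energy:
K_max = E₀ - E'_min = 415.0000 - 158.1392 = 256.8608 keV

(Intermediate values are shown rounded; full precision is carried through to the final answer.)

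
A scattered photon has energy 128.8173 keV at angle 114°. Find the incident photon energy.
199.6001 keV

Convert final energy to wavelength (hc ≈ 1239.842 keV·pm):
λ' = hc/E' = 1239.842 / 128.8173 = 9.6248 pm

Calculate the Compton shift:
Δλ = λ_C(1 - cos(114°))
Δλ = 2.4263 × (1 - cos(114°))
Δλ = 3.4132 pm

Initial wavelength:
λ = λ' - Δλ = 9.6248 - 3.4132 = 6.2116 pm

Initial energy:
E = hc/λ = 1239.842 / 6.2116 = 199.6001 keV

(Intermediate values are shown rounded; full precision is carried through to the final answer.)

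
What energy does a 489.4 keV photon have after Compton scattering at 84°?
263.4552 keV

First convert energy to wavelength:
λ = hc/E, with hc ≈ 1239.842 keV·pm (i.e. 1239.842 eV·nm)

For E = 489.4 keV = 489400 eV:
λ = 1239.842 keV·pm / 489.4 keV
λ = 2.5334 pm

Calculate the Compton shift:
Δλ = λ_C(1 - cos(84°)) = 2.4263 × 0.8955
Δλ = 2.1727 pm

Final wavelength:
λ' = 2.5334 + 2.1727 = 4.7061 pm

Final energy:
E' = hc/λ' = 1239.842 / 4.7061 = 263.4552 keV

(Intermediate values are shown rounded; full precision is carried through to the final answer.)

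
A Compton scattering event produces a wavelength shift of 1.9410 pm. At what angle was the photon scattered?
78.46°

From the Compton formula Δλ = λ_C(1 - cos θ), we can solve for θ:

cos θ = 1 - Δλ/λ_C

Given:
- Δλ = 1.9410 pm
- λ_C = h/(m_e·c) ≈ 2.42631024 pm

cos θ = 1 - 1.9410/2.42631024
cos θ = 1 - 0.799980
cos θ = 0.200020

θ = arccos(0.200020)
θ = 78.46°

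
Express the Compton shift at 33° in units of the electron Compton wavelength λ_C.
0.1613 λ_C

The Compton shift formula is:
Δλ = λ_C(1 - cos θ)

Dividing both sides by λ_C:
Δλ/λ_C = 1 - cos θ

For θ = 33°:
Δλ/λ_C = 1 - cos(33°)
Δλ/λ_C = 1 - 0.8387
Δλ/λ_C = 0.1613

This means the shift is 0.1613 × λ_C = 0.3914 pm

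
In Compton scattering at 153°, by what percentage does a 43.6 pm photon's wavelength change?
10.5233%

Calculate the Compton shift:
Δλ = λ_C(1 - cos(153°))
Δλ = 2.4263 × (1 - cos(153°))
Δλ = 2.4263 × 1.8910
Δλ = 4.5882 pm

Percentage change:
(Δλ/λ₀) × 100 = (4.5882/43.6) × 100
= 10.5233%

(Intermediate values are shown rounded; full precision is carried through to the final answer.)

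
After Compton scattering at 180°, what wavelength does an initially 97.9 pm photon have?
102.7526 pm

Using the Compton formula: λ' = λ + λ_C(1 − cos θ)

For θ = 180°, cos θ = -1 (exact) = -1.0000, so:
1 − cos 180° = 1 − (-1) = 2.0000

Δλ = λ_C × 2.0000 = 2.4263 × 2.0000 = 4.8526 pm

λ' = 97.9 + 4.8526 = 102.7526 pm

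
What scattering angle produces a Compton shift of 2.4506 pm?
90.57°

From the Compton formula Δλ = λ_C(1 - cos θ), we can solve for θ:

cos θ = 1 - Δλ/λ_C

Given:
- Δλ = 2.4506 pm
- λ_C = h/(m_e·c) ≈ 2.42631024 pm

cos θ = 1 - 2.4506/2.42631024
cos θ = 1 - 1.010011
cos θ = -0.010011

θ = arccos(-0.010011)
θ = 90.57°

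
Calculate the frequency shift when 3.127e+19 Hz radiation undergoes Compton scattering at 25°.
7.243e+17 Hz (decrease)

Convert frequency to wavelength (c = 299792458 m/s):
λ₀ = c/f₀ = 299792458/3.127e+19 = 9.5872228e-12 m = 9.5872 pm

Calculate Compton shift:
Δλ = λ_C(1 - cos(25°)) = 0.2273 pm

Final wavelength:
λ' = λ₀ + Δλ = 9.5872 + 0.2273 = 9.8145 pm

Final frequency:
f' = c/λ' = 299792458/9.8145492e-12 = 3.0545719e+19 Hz

Frequency shift (decrease):
Δf = f₀ - f' = 3.127e+19 - 3.0545719e+19 = 7.243e+17 Hz

(Intermediate values are shown rounded; full precision is carried through to the final answer.)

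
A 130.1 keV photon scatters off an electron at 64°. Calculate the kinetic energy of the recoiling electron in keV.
16.2758 keV

By energy conservation: K_e = E_initial - E_final

First find the scattered photon energy:
Initial wavelength: λ = hc/E = 9.5299 pm
Compton shift: Δλ = λ_C(1 - cos(64°)) = 1.3627 pm
Final wavelength: λ' = 9.5299 + 1.3627 = 10.8926 pm
Final photon energy: E' = hc/λ' = 113.8242 keV

Electron kinetic energy:
K_e = E - E' = 130.1000 - 113.8242 = 16.2758 keV

(Intermediate values are shown rounded; full precision is carried through to the final answer.)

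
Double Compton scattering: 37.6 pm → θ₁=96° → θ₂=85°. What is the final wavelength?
42.4948 pm

Apply Compton shift twice:

First scattering at θ₁ = 96°:
Δλ₁ = λ_C(1 - cos(96°))
Δλ₁ = 2.4263 × 1.1045
Δλ₁ = 2.6799 pm

After first scattering:
λ₁ = 37.6 + 2.6799 = 40.2799 pm

Second scattering at θ₂ = 85°:
Δλ₂ = λ_C(1 - cos(85°))
Δλ₂ = 2.4263 × 0.9128
Δλ₂ = 2.2148 pm

Final wavelength:
λ₂ = 40.2799 + 2.2148 = 42.4948 pm

Total shift: Δλ_total = 2.6799 + 2.2148 = 4.8948 pm

(Intermediate values are shown rounded; full precision is carried through to the final answer.)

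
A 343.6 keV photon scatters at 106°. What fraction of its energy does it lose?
0.4617 (or 46.17%)

Calculate initial and final photon energies:

Initial: E₀ = 343.6 keV → λ₀ = 3.6084 pm
Compton shift: Δλ = 3.0951 pm
Final wavelength: λ' = 6.7035 pm
Final energy: E' = 184.9550 keV

Fractional energy loss:
(E₀ - E')/E₀ = (343.6000 - 184.9550)/343.6000
= 158.6450/343.6000
= 0.4617
= 46.17%

(Intermediate values are shown rounded; full precision is carried through to the final answer.)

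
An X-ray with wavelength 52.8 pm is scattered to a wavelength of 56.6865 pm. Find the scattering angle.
127.00°

First find the wavelength shift:
Δλ = λ' - λ = 56.6865 - 52.8 = 3.8865 pm

Using Δλ = λ_C(1 - cos θ), with λ_C = h/(m_e·c) ≈ 2.42631024 pm:
cos θ = 1 - Δλ/λ_C
cos θ = 1 - 3.8865/2.42631024
cos θ = -0.601815

θ = arccos(-0.601815)
θ = 127.00°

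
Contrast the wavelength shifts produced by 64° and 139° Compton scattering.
139° produces the larger shift by a factor of 3.124

Calculate both shifts using Δλ = λ_C(1 - cos θ):

For θ₁ = 64°:
Δλ₁ = 2.4263 × (1 - cos(64°))
Δλ₁ = 2.4263 × 0.5616
Δλ₁ = 1.3627 pm

For θ₂ = 139°:
Δλ₂ = 2.4263 × (1 - cos(139°))
Δλ₂ = 2.4263 × 1.7547
Δλ₂ = 4.2575 pm

The 139° angle produces the larger shift.
Ratio: 4.2575/1.3627 = 3.124

(Intermediate values are shown rounded; full precision is carried through to the final answer.)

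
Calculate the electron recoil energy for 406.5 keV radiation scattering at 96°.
190.1216 keV

By energy conservation: K_e = E_initial - E_final

First find the scattered photon energy:
Initial wavelength: λ = hc/E = 3.0500 pm
Compton shift: Δλ = λ_C(1 - cos(96°)) = 2.6799 pm
Final wavelength: λ' = 3.0500 + 2.6799 = 5.7300 pm
Final photon energy: E' = hc/λ' = 216.3784 keV

Electron kinetic energy:
K_e = E - E' = 406.5000 - 216.3784 = 190.1216 keV

(Intermediate values are shown rounded; full precision is carried through to the final answer.)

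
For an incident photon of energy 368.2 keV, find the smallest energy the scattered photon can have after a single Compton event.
150.8337 keV (at θ = 180°)

The scattered photon has minimum energy when its wavelength is maximum, i.e., when the Compton shift Δλ = λ_C(1 − cos θ) is maximum. This occurs at θ = 180° (backscattering), giving Δλ_max = 2λ_C = 4.8526 pm.

Initial wavelength: λ₀ = hc/E₀ = 3.3673 pm
Maximum final wavelength: λ'_max = λ₀ + 2λ_C = 3.3673 + 4.8526 = 8.2199 pm
Minimum final energy: E'_min = hc/λ'_max = 150.8337 keV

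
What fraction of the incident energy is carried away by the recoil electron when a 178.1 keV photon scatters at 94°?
0.2716 (or 27.16%)

Calculate initial and final photon energies:

Initial: E₀ = 178.1 keV → λ₀ = 6.9615 pm
Compton shift: Δλ = 2.5956 pm
Final wavelength: λ' = 9.5571 pm
Final energy: E' = 129.7306 keV

Fractional energy loss:
(E₀ - E')/E₀ = (178.1000 - 129.7306)/178.1000
= 48.3694/178.1000
= 0.2716
= 27.16%

(Intermediate values are shown rounded; full precision is carried through to the final answer.)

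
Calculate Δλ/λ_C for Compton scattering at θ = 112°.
1.3746 λ_C

The Compton shift formula is:
Δλ = λ_C(1 - cos θ)

Dividing both sides by λ_C:
Δλ/λ_C = 1 - cos θ

For θ = 112°:
Δλ/λ_C = 1 - cos(112°)
Δλ/λ_C = 1 - -0.3746
Δλ/λ_C = 1.3746

This means the shift is 1.3746 × λ_C = 3.3352 pm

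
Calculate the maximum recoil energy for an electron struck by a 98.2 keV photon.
27.2639 keV

Maximum energy transfer occurs at θ = 180° (backscattering).

Initial photon: E₀ = 98.2 keV → λ₀ = 12.6257 pm

Maximum Compton shift (at 180°):
Δλ_max = 2λ_C = 2 × 2.4263 = 4.8526 pm

Final wavelength:
λ' = 12.6257 + 4.8526 = 17.4783 pm

Minimum photon energy (maximum energy to electron):
E'_min = hc/λ' = 70.9361 keV

Maximum electron kinetic energy:
K_max = E₀ - E'_min = 98.2000 - 70.9361 = 27.2639 keV

(Intermediate values are shown rounded; full precision is carried through to the final answer.)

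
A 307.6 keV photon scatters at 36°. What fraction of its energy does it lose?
0.1031 (or 10.31%)

Calculate initial and final photon energies:

Initial: E₀ = 307.6 keV → λ₀ = 4.0307 pm
Compton shift: Δλ = 0.4634 pm
Final wavelength: λ' = 4.4941 pm
Final energy: E' = 275.8834 keV

Fractional energy loss:
(E₀ - E')/E₀ = (307.6000 - 275.8834)/307.6000
= 31.7166/307.6000
= 0.1031
= 10.31%

(Intermediate values are shown rounded; full precision is carried through to the final answer.)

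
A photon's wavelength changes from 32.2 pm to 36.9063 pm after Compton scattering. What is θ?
160.00°

First find the wavelength shift:
Δλ = λ' - λ = 36.9063 - 32.2 = 4.7063 pm

Using Δλ = λ_C(1 - cos θ), with λ_C = h/(m_e·c) ≈ 2.42631024 pm:
cos θ = 1 - Δλ/λ_C
cos θ = 1 - 4.7063/2.42631024
cos θ = -0.939694

θ = arccos(-0.939694)
θ = 160.00°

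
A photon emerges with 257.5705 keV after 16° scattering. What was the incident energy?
262.7000 keV

Convert final energy to wavelength (hc ≈ 1239.842 keV·pm):
λ' = hc/E' = 1239.842 / 257.5705 = 4.8136 pm

Calculate the Compton shift:
Δλ = λ_C(1 - cos(16°))
Δλ = 2.4263 × (1 - cos(16°))
Δλ = 0.0940 pm

Initial wavelength:
λ = λ' - Δλ = 4.8136 - 0.0940 = 4.7196 pm

Initial energy:
E = hc/λ = 1239.842 / 4.7196 = 262.7000 keV

(Intermediate values are shown rounded; full precision is carried through to the final answer.)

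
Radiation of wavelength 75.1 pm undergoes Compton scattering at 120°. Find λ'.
78.7395 pm

Using the Compton formula: λ' = λ + λ_C(1 − cos θ)

For θ = 120°, cos θ = -1/2 (exact) = -0.5000, so:
1 − cos 120° = 1 − (-1/2) = 1.5000

Δλ = λ_C × 1.5000 = 2.4263 × 1.5000 = 3.6395 pm

λ' = 75.1 + 3.6395 = 78.7395 pm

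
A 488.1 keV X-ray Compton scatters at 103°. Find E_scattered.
224.9248 keV

First convert energy to wavelength:
λ = hc/E, with hc ≈ 1239.842 keV·pm (i.e. 1239.842 eV·nm)

For E = 488.1 keV = 488100 eV:
λ = 1239.842 keV·pm / 488.1 keV
λ = 2.5401 pm

Calculate the Compton shift:
Δλ = λ_C(1 - cos(103°)) = 2.4263 × 1.2250
Δλ = 2.9721 pm

Final wavelength:
λ' = 2.5401 + 2.9721 = 5.5123 pm

Final energy:
E' = hc/λ' = 1239.842 / 5.5123 = 224.9248 keV

(Intermediate values are shown rounded; full precision is carried through to the final answer.)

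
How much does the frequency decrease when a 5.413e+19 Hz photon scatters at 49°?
7.088e+18 Hz (decrease)

Convert frequency to wavelength (c = 299792458 m/s):
λ₀ = c/f₀ = 299792458/5.413e+19 = 5.5383791e-12 m = 5.5384 pm

Calculate Compton shift:
Δλ = λ_C(1 - cos(49°)) = 0.8345 pm

Final wavelength:
λ' = λ₀ + Δλ = 5.5384 + 0.8345 = 6.3729 pm

Final frequency:
f' = c/λ' = 299792458/6.3728865e-12 = 4.7041863e+19 Hz

Frequency shift (decrease):
Δf = f₀ - f' = 5.413e+19 - 4.7041863e+19 = 7.088e+18 Hz

(Intermediate values are shown rounded; full precision is carried through to the final answer.)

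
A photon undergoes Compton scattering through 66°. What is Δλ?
1.4394 pm

Using the Compton scattering formula:
Δλ = λ_C(1 - cos θ)

where λ_C = h/(m_e·c) ≈ 2.4263 pm is the Compton wavelength of an electron.

For θ = 66°:
cos(66°) = 0.4067
1 - cos(66°) = 0.5933

Δλ = 2.4263 × 0.5933
Δλ = 1.4394 pm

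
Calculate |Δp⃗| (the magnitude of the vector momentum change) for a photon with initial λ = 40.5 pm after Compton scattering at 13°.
3.7014e-24 kg·m/s

Photon momentum magnitude is p = h/λ.

Initial momentum:
p₀ = h/λ = 6.6261e-34/4.0500e-11 = 1.6361e-23 kg·m/s

After scattering:
λ' = λ + Δλ = 40.5 + 0.0622 = 40.5622 pm
p' = h/λ' = 6.6261e-34/4.0562e-11 = 1.6336e-23 kg·m/s

Momentum is a vector; the scattered photon's direction makes angle θ = 13° with the incident direction. The magnitude of the vector change Δp⃗ = p⃗₀ − p⃗' is found from the law of cosines:
|Δp⃗|² = p₀² + p'² − 2p₀p'cos θ
|Δp⃗|² = (1.6361e-23)² + (1.6336e-23)² − 2·1.6361e-23·1.6336e-23·cos(13°)
|Δp⃗| = 3.7014e-24 kg·m/s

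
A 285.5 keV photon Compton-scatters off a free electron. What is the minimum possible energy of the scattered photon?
134.8340 keV (at θ = 180°)

The scattered photon has minimum energy when its wavelength is maximum, i.e., when the Compton shift Δλ = λ_C(1 − cos θ) is maximum. This occurs at θ = 180° (backscattering), giving Δλ_max = 2λ_C = 4.8526 pm.

Initial wavelength: λ₀ = hc/E₀ = 4.3427 pm
Maximum final wavelength: λ'_max = λ₀ + 2λ_C = 4.3427 + 4.8526 = 9.1953 pm
Minimum final energy: E'_min = hc/λ'_max = 134.8340 keV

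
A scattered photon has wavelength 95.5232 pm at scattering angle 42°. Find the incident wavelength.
94.9000 pm

From λ' = λ + Δλ, we have λ = λ' - Δλ

First calculate the Compton shift:
Δλ = λ_C(1 - cos θ)
Δλ = 2.4263 × (1 - cos(42°))
Δλ = 2.4263 × 0.2569
Δλ = 0.6232 pm

Initial wavelength:
λ = λ' - Δλ
λ = 95.5232 - 0.6232
λ = 94.9000 pm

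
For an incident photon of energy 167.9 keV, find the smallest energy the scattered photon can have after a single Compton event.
101.3189 keV (at θ = 180°)

The scattered photon has minimum energy when its wavelength is maximum, i.e., when the Compton shift Δλ = λ_C(1 − cos θ) is maximum. This occurs at θ = 180° (backscattering), giving Δλ_max = 2λ_C = 4.8526 pm.

Initial wavelength: λ₀ = hc/E₀ = 7.3844 pm
Maximum final wavelength: λ'_max = λ₀ + 2λ_C = 7.3844 + 4.8526 = 12.2370 pm
Minimum final energy: E'_min = hc/λ'_max = 101.3189 keV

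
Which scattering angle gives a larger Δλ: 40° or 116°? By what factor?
116° produces the larger shift by a factor of 6.148

Calculate both shifts using Δλ = λ_C(1 - cos θ):

For θ₁ = 40°:
Δλ₁ = 2.4263 × (1 - cos(40°))
Δλ₁ = 2.4263 × 0.2340
Δλ₁ = 0.5676 pm

For θ₂ = 116°:
Δλ₂ = 2.4263 × (1 - cos(116°))
Δλ₂ = 2.4263 × 1.4384
Δλ₂ = 3.4899 pm

The 116° angle produces the larger shift.
Ratio: 3.4899/0.5676 = 6.148

(Intermediate values are shown rounded; full precision is carried through to the final answer.)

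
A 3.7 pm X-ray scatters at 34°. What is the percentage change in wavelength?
11.2110%

Calculate the Compton shift:
Δλ = λ_C(1 - cos(34°))
Δλ = 2.4263 × (1 - cos(34°))
Δλ = 2.4263 × 0.1710
Δλ = 0.4148 pm

Percentage change:
(Δλ/λ₀) × 100 = (0.4148/3.7) × 100
= 11.2110%

(Intermediate values are shown rounded; full precision is carried through to the final answer.)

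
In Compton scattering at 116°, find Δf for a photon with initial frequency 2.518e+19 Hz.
5.708e+18 Hz (decrease)

Convert frequency to wavelength (c = 299792458 m/s):
λ₀ = c/f₀ = 299792458/2.518e+19 = 1.1905975e-11 m = 11.9060 pm

Calculate Compton shift:
Δλ = λ_C(1 - cos(116°)) = 3.4899 pm

Final wavelength:
λ' = λ₀ + Δλ = 11.9060 + 3.4899 = 15.3959 pm

Final frequency:
f' = c/λ' = 299792458/1.5395910e-11 = 1.9472214e+19 Hz

Frequency shift (decrease):
Δf = f₀ - f' = 2.518e+19 - 1.9472214e+19 = 5.708e+18 Hz

(Intermediate values are shown rounded; full precision is carried through to the final answer.)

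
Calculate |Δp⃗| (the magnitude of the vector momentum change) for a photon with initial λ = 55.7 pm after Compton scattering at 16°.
3.3085e-24 kg·m/s

Photon momentum magnitude is p = h/λ.

Initial momentum:
p₀ = h/λ = 6.6261e-34/5.5700e-11 = 1.1896e-23 kg·m/s

After scattering:
λ' = λ + Δλ = 55.7 + 0.0940 = 55.7940 pm
p' = h/λ' = 6.6261e-34/5.5794e-11 = 1.1876e-23 kg·m/s

Momentum is a vector; the scattered photon's direction makes angle θ = 16° with the incident direction. The magnitude of the vector change Δp⃗ = p⃗₀ − p⃗' is found from the law of cosines:
|Δp⃗|² = p₀² + p'² − 2p₀p'cos θ
|Δp⃗|² = (1.1896e-23)² + (1.1876e-23)² − 2·1.1896e-23·1.1876e-23·cos(16°)
|Δp⃗| = 3.3085e-24 kg·m/s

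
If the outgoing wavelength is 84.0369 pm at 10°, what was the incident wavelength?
84.0000 pm

From λ' = λ + Δλ, we have λ = λ' - Δλ

First calculate the Compton shift:
Δλ = λ_C(1 - cos θ)
Δλ = 2.4263 × (1 - cos(10°))
Δλ = 2.4263 × 0.0152
Δλ = 0.0369 pm

Initial wavelength:
λ = λ' - Δλ
λ = 84.0369 - 0.0369
λ = 84.0000 pm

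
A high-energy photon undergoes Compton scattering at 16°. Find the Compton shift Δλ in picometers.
0.0940 pm

Using the Compton scattering formula:
Δλ = λ_C(1 - cos θ)

where λ_C = h/(m_e·c) ≈ 2.4263 pm is the Compton wavelength of an electron.

For θ = 16°:
cos(16°) = 0.9613
1 - cos(16°) = 0.0387

Δλ = 2.4263 × 0.0387
Δλ = 0.0940 pm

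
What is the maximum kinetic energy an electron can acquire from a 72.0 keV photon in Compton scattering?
15.8290 keV

Maximum energy transfer occurs at θ = 180° (backscattering).

Initial photon: E₀ = 72.0 keV → λ₀ = 17.2200 pm

Maximum Compton shift (at 180°):
Δλ_max = 2λ_C = 2 × 2.4263 = 4.8526 pm

Final wavelength:
λ' = 17.2200 + 4.8526 = 22.0726 pm

Minimum photon energy (maximum energy to electron):
E'_min = hc/λ' = 56.1710 keV

Maximum electron kinetic energy:
K_max = E₀ - E'_min = 72.0000 - 56.1710 = 15.8290 keV

(Intermediate values are shown rounded; full precision is carried through to the final answer.)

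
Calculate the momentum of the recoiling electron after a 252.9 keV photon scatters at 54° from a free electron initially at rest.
1.1416e-22 kg·m/s

The electron is initially at rest, so by conservation of momentum:
p⃗_e = p⃗₀ − p⃗'  (incident photon momentum minus scattered photon momentum)

Photon momentum magnitudes (p = h/λ = E/c):
λ₀ = hc/E₀ = 4.9025 pm → p₀ = h/λ₀ = 1.3516e-22 kg·m/s
Δλ = λ_C(1 − cos 54°) = 1.0002 pm
λ' = 5.9027 pm → p' = h/λ' = 1.1226e-22 kg·m/s

The scattered photon makes angle θ = 54° with the incident direction, so by the law of cosines:
|p⃗_e|² = p₀² + p'² − 2p₀p'cos θ
|p⃗_e|² = (1.3516e-22)² + (1.1226e-22)² − 2·1.3516e-22·1.1226e-22·cos(54°)
|p⃗_e| = 1.1416e-22 kg·m/s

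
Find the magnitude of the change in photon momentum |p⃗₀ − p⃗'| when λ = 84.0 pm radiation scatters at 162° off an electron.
1.5167e-23 kg·m/s

Photon momentum magnitude is p = h/λ.

Initial momentum:
p₀ = h/λ = 6.6261e-34/8.4000e-11 = 7.8882e-24 kg·m/s

After scattering:
λ' = λ + Δλ = 84.0 + 4.7339 = 88.7339 pm
p' = h/λ' = 6.6261e-34/8.8734e-11 = 7.4674e-24 kg·m/s

Momentum is a vector; the scattered photon's direction makes angle θ = 162° with the incident direction. The magnitude of the vector change Δp⃗ = p⃗₀ − p⃗' is found from the law of cosines:
|Δp⃗|² = p₀² + p'² − 2p₀p'cos θ
|Δp⃗|² = (7.8882e-24)² + (7.4674e-24)² − 2·7.8882e-24·7.4674e-24·cos(162°)
|Δp⃗| = 1.5167e-23 kg·m/s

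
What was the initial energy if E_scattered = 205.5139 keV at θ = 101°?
394.4002 keV

Convert final energy to wavelength (hc ≈ 1239.842 keV·pm):
λ' = hc/E' = 1239.842 / 205.5139 = 6.0329 pm

Calculate the Compton shift:
Δλ = λ_C(1 - cos(101°))
Δλ = 2.4263 × (1 - cos(101°))
Δλ = 2.8893 pm

Initial wavelength:
λ = λ' - Δλ = 6.0329 - 2.8893 = 3.1436 pm

Initial energy:
E = hc/λ = 1239.842 / 3.1436 = 394.4002 keV

(Intermediate values are shown rounded; full precision is carried through to the final answer.)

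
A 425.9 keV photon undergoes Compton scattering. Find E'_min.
159.6967 keV (at θ = 180°)

The scattered photon has minimum energy when its wavelength is maximum, i.e., when the Compton shift Δλ = λ_C(1 − cos θ) is maximum. This occurs at θ = 180° (backscattering), giving Δλ_max = 2λ_C = 4.8526 pm.

Initial wavelength: λ₀ = hc/E₀ = 2.9111 pm
Maximum final wavelength: λ'_max = λ₀ + 2λ_C = 2.9111 + 4.8526 = 7.7637 pm
Minimum final energy: E'_min = hc/λ'_max = 159.6967 keV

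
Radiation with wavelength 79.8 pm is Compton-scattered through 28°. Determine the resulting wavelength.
80.0840 pm

Using the Compton scattering formula:
λ' = λ + Δλ = λ + λ_C(1 - cos θ)

Given:
- Initial wavelength λ = 79.8 pm
- Scattering angle θ = 28°
- Compton wavelength λ_C ≈ 2.4263 pm

Calculate the shift:
Δλ = 2.4263 × (1 - cos(28°))
Δλ = 2.4263 × 0.1171
Δλ = 0.2840 pm

Final wavelength:
λ' = 79.8 + 0.2840 = 80.0840 pm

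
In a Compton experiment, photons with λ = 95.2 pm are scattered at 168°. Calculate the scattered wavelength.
99.9996 pm

Using the Compton scattering formula:
λ' = λ + Δλ = λ + λ_C(1 - cos θ)

Given:
- Initial wavelength λ = 95.2 pm
- Scattering angle θ = 168°
- Compton wavelength λ_C ≈ 2.4263 pm

Calculate the shift:
Δλ = 2.4263 × (1 - cos(168°))
Δλ = 2.4263 × 1.9781
Δλ = 4.7996 pm

Final wavelength:
λ' = 95.2 + 4.7996 = 99.9996 pm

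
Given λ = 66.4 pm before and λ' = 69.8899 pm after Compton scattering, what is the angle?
116.00°

First find the wavelength shift:
Δλ = λ' - λ = 69.8899 - 66.4 = 3.4899 pm

Using Δλ = λ_C(1 - cos θ), with λ_C = h/(m_e·c) ≈ 2.42631024 pm:
cos θ = 1 - Δλ/λ_C
cos θ = 1 - 3.4899/2.42631024
cos θ = -0.438357

θ = arccos(-0.438357)
θ = 116.00°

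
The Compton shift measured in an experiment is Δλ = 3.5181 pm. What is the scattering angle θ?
116.74°

From the Compton formula Δλ = λ_C(1 - cos θ), we can solve for θ:

cos θ = 1 - Δλ/λ_C

Given:
- Δλ = 3.5181 pm
- λ_C = h/(m_e·c) ≈ 2.42631024 pm

cos θ = 1 - 3.5181/2.42631024
cos θ = 1 - 1.449979
cos θ = -0.449979

θ = arccos(-0.449979)
θ = 116.74°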